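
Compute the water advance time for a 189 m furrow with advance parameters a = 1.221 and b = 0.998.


t = (L/a)^(1/b)
t = (189/1.221)^(1/0.998)
t = 154.791155^(1/0.998)

156.3631 min


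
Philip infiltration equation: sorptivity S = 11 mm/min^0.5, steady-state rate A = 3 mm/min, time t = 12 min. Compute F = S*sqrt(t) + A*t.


F = S*sqrt(t) + A*t
F = 11*sqrt(12) + 3*12
F = 11*3.464102 + 36

74.1051 mm


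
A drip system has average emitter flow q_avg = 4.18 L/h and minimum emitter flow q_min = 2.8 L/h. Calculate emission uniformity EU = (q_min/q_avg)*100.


EU = (q_min/q_avg)*100 = (2.8/4.18)*100 = 66.9856%

66.9856 %


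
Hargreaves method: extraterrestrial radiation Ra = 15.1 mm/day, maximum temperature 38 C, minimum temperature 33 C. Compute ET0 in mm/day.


Tmean = (Tmax + Tmin)/2 = (38 + 33)/2 = 35.5
ET0 = 0.0023 * 15.1 * (35.5 + 17.8) * sqrt(38 - 33)
ET0 = 0.0023 * 15.1 * 53.3 * 2.236068

4.1392 mm/day


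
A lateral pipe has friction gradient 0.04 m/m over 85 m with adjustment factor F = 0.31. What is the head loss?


hf = J * L * F = 0.04 * 85 * 0.31 = 1.0540 m

1.0540 m


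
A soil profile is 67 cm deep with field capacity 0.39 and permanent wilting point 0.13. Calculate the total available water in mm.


AWC = (FC - PWP) * d * 10
AWC = (0.39 - 0.13) * 67 * 10
AWC = 0.2600 * 67 * 10

174.2000 mm


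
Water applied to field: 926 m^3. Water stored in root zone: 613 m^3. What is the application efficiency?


Ea = V_root / V_field * 100 = 613 / 926 * 100 = 66.1987%

66.1987 %


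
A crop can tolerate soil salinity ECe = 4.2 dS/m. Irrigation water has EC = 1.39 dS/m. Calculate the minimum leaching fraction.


LR = ECiw / (5*ECe - ECiw)
LR = 1.39 / (5*4.2 - 1.39)
LR = 1.39 / 19.6100

0.0709


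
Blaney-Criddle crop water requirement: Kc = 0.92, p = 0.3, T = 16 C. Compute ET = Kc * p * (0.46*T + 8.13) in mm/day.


ET = Kc * p * (0.46*T + 8.13)
ET = 0.92 * 0.3 * (0.46*16 + 8.13)
ET = 0.92 * 0.3 * 15.4900

4.2752 mm/day


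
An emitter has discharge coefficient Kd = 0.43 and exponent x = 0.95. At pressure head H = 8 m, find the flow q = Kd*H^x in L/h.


q = Kd * H^x = 0.43 * 8^0.95 = 0.43 * 7.210004

3.1003 L/h


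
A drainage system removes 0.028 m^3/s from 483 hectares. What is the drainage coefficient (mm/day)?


DC = Q * 86400 / (A * 10000) * 1000
DC = 0.028 * 86400 / (483 * 10000) * 1000
DC = 2419200.0000 / 4830000

0.5009 mm/day


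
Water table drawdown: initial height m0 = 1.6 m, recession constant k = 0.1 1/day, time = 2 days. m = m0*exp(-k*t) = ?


m = m0 * exp(-k*t)
m = 1.6 * exp(-0.1 * 2)
m = 1.6 * exp(-0.2000)

1.3100 m


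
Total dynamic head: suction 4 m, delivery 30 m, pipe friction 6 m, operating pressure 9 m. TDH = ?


TDH = Hs + Hd + hf + Hp = 4 + 30 + 6 + 9 = 49

49 m


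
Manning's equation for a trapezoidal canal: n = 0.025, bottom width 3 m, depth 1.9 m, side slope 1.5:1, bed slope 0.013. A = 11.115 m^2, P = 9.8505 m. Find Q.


R = A/P = 11.115/9.8505 = 1.128369
Q = (1/0.025) * 11.115 * 1.128369^(2/3) * 0.013^0.5

54.9425 m^3/s


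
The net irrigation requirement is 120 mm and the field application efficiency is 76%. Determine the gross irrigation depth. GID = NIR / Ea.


Ea = 76% = 0.76
GID = NIR / Ea = 120 / 0.76 = 157.8947 mm

157.8947 mm


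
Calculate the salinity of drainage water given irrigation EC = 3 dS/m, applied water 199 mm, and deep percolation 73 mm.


EC_dw = EC_iw * D_iw / D_dw
EC_dw = 3 * 199 / 73
EC_dw = 597 / 73

8.1781 dS/m


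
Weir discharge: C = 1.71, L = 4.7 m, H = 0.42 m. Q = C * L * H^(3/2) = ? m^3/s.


Q = C * L * H^(3/2) = 1.71 * 4.7 * 0.42^1.5 = 1.71 * 4.7 * 0.272191

2.1876 m^3/s


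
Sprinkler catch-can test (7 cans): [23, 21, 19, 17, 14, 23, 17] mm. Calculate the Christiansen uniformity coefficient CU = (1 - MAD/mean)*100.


mean = 19.142857 mm
MAD = 2.734694 mm
CU = (1 - 2.734694/19.142857)*100

85.7143 %


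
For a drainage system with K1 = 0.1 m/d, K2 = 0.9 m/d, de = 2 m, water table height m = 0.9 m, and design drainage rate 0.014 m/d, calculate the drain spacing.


S^2 = 8*K2*de*m/q + 4*K1*m^2/q
S^2 = 8*0.9*2*0.9/0.014 + 4*0.1*0.9^2/0.014
S = sqrt(948.8571)

30.8035 m


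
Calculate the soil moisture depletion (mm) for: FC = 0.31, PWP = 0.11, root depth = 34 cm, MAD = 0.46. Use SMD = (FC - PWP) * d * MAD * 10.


SMD = (FC - PWP) * d * MAD * 10
SMD = (0.31 - 0.11) * 34 * 0.46 * 10
SMD = 0.2000 * 34 * 0.46 * 10

31.2800 mm


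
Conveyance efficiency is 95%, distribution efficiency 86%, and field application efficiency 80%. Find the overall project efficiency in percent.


Ec = 0.95, Eb = 0.86, Ea = 0.8
E = 0.95 * 0.86 * 0.8 * 100 = 65.3600%

65.3600 %


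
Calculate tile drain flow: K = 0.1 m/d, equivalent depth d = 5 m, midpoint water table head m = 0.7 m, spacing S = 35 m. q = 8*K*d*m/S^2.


q = 8*K*d*m/S^2
q = 8*0.1*5*0.7/35^2
q = 2.8000 / 1225

0.0023 m/d


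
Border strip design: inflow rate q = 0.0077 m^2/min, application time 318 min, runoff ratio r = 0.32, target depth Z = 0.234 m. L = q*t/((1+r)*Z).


L = q*t/((1+r)*Z)
L = 0.0077*318/((1+0.32)*0.234)
L = 2.4486/0.30888

7.9274 m


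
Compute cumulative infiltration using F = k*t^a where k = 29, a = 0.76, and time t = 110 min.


F = k * t^a = 29 * 110^0.76
F = 29 * 35.600692

1032.4201 mm


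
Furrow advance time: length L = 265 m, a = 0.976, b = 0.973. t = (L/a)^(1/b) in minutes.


t = (L/a)^(1/b)
t = (265/0.976)^(1/0.973)
t = 271.516393^(1/0.973)

317.1992 min


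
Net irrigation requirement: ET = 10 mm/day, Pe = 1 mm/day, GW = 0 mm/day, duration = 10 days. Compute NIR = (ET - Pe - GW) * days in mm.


Daily deficit = ET - Pe - GW = 10 - 1 - 0 = 9 mm/day
NIR = 9 * 10 = 90 mm

90.0000 mm


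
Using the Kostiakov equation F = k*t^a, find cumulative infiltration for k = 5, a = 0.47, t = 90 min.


F = k * t^a = 5 * 90^0.47
F = 5 * 8.288844

41.4442 mm


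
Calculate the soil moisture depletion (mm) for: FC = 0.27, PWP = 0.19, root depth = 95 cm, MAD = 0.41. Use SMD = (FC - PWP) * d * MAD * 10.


SMD = (FC - PWP) * d * MAD * 10
SMD = (0.27 - 0.19) * 95 * 0.41 * 10
SMD = 0.0800 * 95 * 0.41 * 10

31.1600 mm


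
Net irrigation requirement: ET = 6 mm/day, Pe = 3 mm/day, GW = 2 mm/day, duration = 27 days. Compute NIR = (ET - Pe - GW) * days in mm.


Daily deficit = ET - Pe - GW = 6 - 3 - 2 = 1 mm/day
NIR = 1 * 27 = 27 mm

27.0000 mm


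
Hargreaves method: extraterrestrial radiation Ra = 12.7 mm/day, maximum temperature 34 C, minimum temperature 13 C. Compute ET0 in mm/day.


Tmean = (Tmax + Tmin)/2 = (34 + 13)/2 = 23.5
ET0 = 0.0023 * 12.7 * (23.5 + 17.8) * sqrt(34 - 13)
ET0 = 0.0023 * 12.7 * 41.3 * 4.582576

5.5283 mm/day


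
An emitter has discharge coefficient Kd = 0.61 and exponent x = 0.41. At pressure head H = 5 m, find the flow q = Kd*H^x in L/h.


q = Kd * H^x = 0.61 * 5^0.41 = 0.61 * 1.934540

1.1801 L/h


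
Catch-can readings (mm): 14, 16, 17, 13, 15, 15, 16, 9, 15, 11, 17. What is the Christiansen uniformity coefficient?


mean = 14.363636 mm
MAD = 1.900826 mm
CU = (1 - 1.900826/14.363636)*100

86.7664 %


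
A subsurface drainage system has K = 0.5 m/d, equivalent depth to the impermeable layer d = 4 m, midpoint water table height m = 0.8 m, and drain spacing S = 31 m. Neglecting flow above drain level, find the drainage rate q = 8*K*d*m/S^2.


q = 8*K*d*m/S^2
q = 8*0.5*4*0.8/31^2
q = 12.8000 / 961

0.0133 m/d


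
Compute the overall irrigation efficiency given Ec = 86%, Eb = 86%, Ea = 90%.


Ec = 0.86, Eb = 0.86, Ea = 0.9
E = 0.86 * 0.86 * 0.9 * 100 = 66.5640%

66.5640 %


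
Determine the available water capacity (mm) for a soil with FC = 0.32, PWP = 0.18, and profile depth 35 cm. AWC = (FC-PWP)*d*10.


AWC = (FC - PWP) * d * 10
AWC = (0.32 - 0.18) * 35 * 10
AWC = 0.1400 * 35 * 10

49.0000 mm


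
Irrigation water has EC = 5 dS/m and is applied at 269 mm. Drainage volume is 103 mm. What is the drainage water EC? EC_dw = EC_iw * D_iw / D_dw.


EC_dw = EC_iw * D_iw / D_dw
EC_dw = 5 * 269 / 103
EC_dw = 1345 / 103

13.0583 dS/m


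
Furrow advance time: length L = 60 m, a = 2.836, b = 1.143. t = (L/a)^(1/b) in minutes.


t = (L/a)^(1/b)
t = (60/2.836)^(1/1.143)
t = 21.156559^(1/1.143)

14.4417 min


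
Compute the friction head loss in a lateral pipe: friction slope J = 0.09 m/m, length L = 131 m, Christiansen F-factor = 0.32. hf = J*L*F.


hf = J * L * F = 0.09 * 131 * 0.32 = 3.7728 m

3.7728 m


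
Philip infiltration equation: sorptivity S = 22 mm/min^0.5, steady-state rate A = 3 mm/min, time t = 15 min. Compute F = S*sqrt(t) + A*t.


F = S*sqrt(t) + A*t
F = 22*sqrt(15) + 3*15
F = 22*3.872983 + 45

130.2056 mm


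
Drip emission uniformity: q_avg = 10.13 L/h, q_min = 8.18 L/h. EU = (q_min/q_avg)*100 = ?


EU = (q_min/q_avg)*100 = (8.18/10.13)*100 = 80.7502%

80.7502 %


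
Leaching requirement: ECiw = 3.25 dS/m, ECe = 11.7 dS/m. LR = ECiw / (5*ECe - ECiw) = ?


LR = ECiw / (5*ECe - ECiw)
LR = 3.25 / (5*11.7 - 3.25)
LR = 3.25 / 55.2500

0.0588


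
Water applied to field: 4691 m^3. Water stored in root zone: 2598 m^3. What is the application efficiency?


Ea = V_root / V_field * 100 = 2598 / 4691 * 100 = 55.3826%

55.3826 %


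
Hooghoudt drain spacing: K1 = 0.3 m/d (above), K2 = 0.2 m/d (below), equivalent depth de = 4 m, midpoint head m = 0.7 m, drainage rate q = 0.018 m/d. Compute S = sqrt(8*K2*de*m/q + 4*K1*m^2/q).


S^2 = 8*K2*de*m/q + 4*K1*m^2/q
S^2 = 8*0.2*4*0.7/0.018 + 4*0.3*0.7^2/0.018
S = sqrt(281.5556)

16.7796 m


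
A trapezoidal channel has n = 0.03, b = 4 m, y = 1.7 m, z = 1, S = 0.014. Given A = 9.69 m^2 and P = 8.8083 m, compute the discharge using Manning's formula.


R = A/P = 9.69/8.8083 = 1.100099
Q = (1/0.03) * 9.69 * 1.100099^(2/3) * 0.014^0.5

40.7275 m^3/s


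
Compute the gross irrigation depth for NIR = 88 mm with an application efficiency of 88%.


Ea = 88% = 0.88
GID = NIR / Ea = 88 / 0.88 = 100.0000 mm

100.0000 mm


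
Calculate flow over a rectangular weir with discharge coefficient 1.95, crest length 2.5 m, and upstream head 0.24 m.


Q = C * L * H^(3/2) = 1.95 * 2.5 * 0.24^1.5 = 1.95 * 2.5 * 0.117576

0.5732 m^3/s


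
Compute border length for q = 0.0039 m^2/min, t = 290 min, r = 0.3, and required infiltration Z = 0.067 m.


L = q*t/((1+r)*Z)
L = 0.0039*290/((1+0.3)*0.067)
L = 1.131/0.0871

12.9851 m


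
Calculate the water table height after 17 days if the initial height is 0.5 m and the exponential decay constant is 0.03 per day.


m = m0 * exp(-k*t)
m = 0.5 * exp(-0.03 * 17)
m = 0.5 * exp(-0.5100)

0.3002 m


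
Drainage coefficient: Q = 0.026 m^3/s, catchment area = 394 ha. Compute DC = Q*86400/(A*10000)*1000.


DC = Q * 86400 / (A * 10000) * 1000
DC = 0.026 * 86400 / (394 * 10000) * 1000
DC = 2246400.0000 / 3940000

0.5702 mm/day


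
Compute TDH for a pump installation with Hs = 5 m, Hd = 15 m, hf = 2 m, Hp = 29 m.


TDH = Hs + Hd + hf + Hp = 5 + 15 + 2 + 29 = 51

51 m


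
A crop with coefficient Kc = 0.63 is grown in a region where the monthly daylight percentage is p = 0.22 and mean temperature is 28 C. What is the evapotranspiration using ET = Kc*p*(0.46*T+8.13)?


ET = Kc * p * (0.46*T + 8.13)
ET = 0.63 * 0.22 * (0.46*28 + 8.13)
ET = 0.63 * 0.22 * 21.0100

2.9120 mm/day


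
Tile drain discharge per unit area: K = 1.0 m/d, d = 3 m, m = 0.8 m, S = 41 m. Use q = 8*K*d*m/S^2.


q = 8*K*d*m/S^2
q = 8*1.0*3*0.8/41^2
q = 19.2000 / 1681

0.0114 m/d


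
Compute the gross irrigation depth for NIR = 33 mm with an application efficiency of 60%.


Ea = 60% = 0.6
GID = NIR / Ea = 33 / 0.6 = 55.0000 mm

55.0000 mm


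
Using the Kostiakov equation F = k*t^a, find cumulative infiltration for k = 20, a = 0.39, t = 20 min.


F = k * t^a = 20 * 20^0.39
F = 20 * 3.216634

64.3327 mm


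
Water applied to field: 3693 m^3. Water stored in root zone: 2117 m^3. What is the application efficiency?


Ea = V_root / V_field * 100 = 2117 / 3693 * 100 = 57.3247%

57.3247 %


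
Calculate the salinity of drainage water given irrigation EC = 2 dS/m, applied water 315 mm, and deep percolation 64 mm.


EC_dw = EC_iw * D_iw / D_dw
EC_dw = 2 * 315 / 64
EC_dw = 630 / 64

9.8438 dS/m


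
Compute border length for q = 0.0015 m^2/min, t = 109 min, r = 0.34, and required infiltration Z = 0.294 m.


L = q*t/((1+r)*Z)
L = 0.0015*109/((1+0.34)*0.294)
L = 0.1635/0.39396

0.4150 m


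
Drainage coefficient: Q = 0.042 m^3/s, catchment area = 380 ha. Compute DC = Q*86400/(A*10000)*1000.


DC = Q * 86400 / (A * 10000) * 1000
DC = 0.042 * 86400 / (380 * 10000) * 1000
DC = 3628800.0000 / 3800000

0.9549 mm/day


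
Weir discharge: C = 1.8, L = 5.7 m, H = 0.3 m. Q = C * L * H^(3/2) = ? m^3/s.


Q = C * L * H^(3/2) = 1.8 * 5.7 * 0.3^1.5 = 1.8 * 5.7 * 0.164317

1.6859 m^3/s


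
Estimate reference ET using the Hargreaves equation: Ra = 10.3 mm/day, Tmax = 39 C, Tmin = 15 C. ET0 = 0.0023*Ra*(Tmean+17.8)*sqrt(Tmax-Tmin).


Tmean = (Tmax + Tmin)/2 = (39 + 15)/2 = 27.0
ET0 = 0.0023 * 10.3 * (27.0 + 17.8) * sqrt(39 - 15)
ET0 = 0.0023 * 10.3 * 44.8 * 4.898979

5.1993 mm/day


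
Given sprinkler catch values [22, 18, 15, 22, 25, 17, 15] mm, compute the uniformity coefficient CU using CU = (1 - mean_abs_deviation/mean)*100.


mean = 19.142857 mm
MAD = 3.306122 mm
CU = (1 - 3.306122/19.142857)*100

82.7292 %


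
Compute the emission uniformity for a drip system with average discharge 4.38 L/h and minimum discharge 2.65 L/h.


EU = (q_min/q_avg)*100 = (2.65/4.38)*100 = 60.5023%

60.5023 %


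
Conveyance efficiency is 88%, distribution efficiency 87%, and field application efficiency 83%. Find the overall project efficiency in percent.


Ec = 0.88, Eb = 0.87, Ea = 0.83
E = 0.88 * 0.87 * 0.83 * 100 = 63.5448%

63.5448 %


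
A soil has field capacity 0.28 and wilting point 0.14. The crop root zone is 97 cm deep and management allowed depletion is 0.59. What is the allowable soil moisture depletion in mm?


SMD = (FC - PWP) * d * MAD * 10
SMD = (0.28 - 0.14) * 97 * 0.59 * 10
SMD = 0.1400 * 97 * 0.59 * 10

80.1220 mm


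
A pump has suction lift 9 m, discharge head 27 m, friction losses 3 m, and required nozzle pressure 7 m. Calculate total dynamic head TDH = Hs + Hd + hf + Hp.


TDH = Hs + Hd + hf + Hp = 9 + 27 + 3 + 7 = 46

46 m


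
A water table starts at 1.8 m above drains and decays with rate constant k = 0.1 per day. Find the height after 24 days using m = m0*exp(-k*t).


m = m0 * exp(-k*t)
m = 1.8 * exp(-0.1 * 24)
m = 1.8 * exp(-2.4000)

0.1633 m


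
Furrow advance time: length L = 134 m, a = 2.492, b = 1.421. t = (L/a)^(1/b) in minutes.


t = (L/a)^(1/b)
t = (134/2.492)^(1/1.421)
t = 53.772071^(1/1.421)

16.5137 min


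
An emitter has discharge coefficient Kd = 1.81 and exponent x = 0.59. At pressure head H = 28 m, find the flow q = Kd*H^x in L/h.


q = Kd * H^x = 1.81 * 28^0.59 = 1.81 * 7.142056

12.9271 L/h


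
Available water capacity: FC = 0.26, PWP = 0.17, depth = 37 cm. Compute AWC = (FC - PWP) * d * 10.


AWC = (FC - PWP) * d * 10
AWC = (0.26 - 0.17) * 37 * 10
AWC = 0.0900 * 37 * 10

33.3000 mm


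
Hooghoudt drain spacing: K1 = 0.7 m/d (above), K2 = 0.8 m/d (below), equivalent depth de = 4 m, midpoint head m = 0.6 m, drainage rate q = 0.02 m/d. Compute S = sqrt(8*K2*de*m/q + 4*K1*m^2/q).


S^2 = 8*K2*de*m/q + 4*K1*m^2/q
S^2 = 8*0.8*4*0.6/0.02 + 4*0.7*0.6^2/0.02
S = sqrt(818.4000)

28.6077 m


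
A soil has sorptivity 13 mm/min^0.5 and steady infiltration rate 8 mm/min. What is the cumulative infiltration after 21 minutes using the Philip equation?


F = S*sqrt(t) + A*t
F = 13*sqrt(21) + 8*21
F = 13*4.582576 + 168

227.5735 mm


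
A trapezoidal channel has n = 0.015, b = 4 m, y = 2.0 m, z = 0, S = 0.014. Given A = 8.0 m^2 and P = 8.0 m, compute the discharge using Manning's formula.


R = A/P = 8.0/8.0 = 1.000000
Q = (1/0.015) * 8.0 * 1.000000^(2/3) * 0.014^0.5

63.1049 m^3/s


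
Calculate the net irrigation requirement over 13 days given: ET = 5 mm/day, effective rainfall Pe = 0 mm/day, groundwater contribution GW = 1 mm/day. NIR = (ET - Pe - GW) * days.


Daily deficit = ET - Pe - GW = 5 - 0 - 1 = 4 mm/day
NIR = 4 * 13 = 52 mm

52.0000 mm


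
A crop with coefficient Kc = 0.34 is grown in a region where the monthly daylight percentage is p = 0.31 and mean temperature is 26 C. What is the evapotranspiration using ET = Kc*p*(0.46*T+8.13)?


ET = Kc * p * (0.46*T + 8.13)
ET = 0.34 * 0.31 * (0.46*26 + 8.13)
ET = 0.34 * 0.31 * 20.0900

2.1175 mm/day


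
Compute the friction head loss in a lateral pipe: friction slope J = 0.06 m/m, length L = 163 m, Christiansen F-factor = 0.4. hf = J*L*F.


hf = J * L * F = 0.06 * 163 * 0.4 = 3.9120 m

3.9120 m


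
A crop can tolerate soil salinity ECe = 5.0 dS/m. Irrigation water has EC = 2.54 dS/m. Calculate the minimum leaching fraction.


LR = ECiw / (5*ECe - ECiw)
LR = 2.54 / (5*5.0 - 2.54)
LR = 2.54 / 22.4600

0.1131


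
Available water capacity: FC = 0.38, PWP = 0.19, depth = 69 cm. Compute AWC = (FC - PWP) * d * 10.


AWC = (FC - PWP) * d * 10
AWC = (0.38 - 0.19) * 69 * 10
AWC = 0.1900 * 69 * 10

131.1000 mm


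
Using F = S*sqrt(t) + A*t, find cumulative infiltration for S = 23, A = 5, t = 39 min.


F = S*sqrt(t) + A*t
F = 23*sqrt(39) + 5*39
F = 23*6.244998 + 195

338.6350 mm


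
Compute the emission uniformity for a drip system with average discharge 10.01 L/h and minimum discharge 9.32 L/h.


EU = (q_min/q_avg)*100 = (9.32/10.01)*100 = 93.1069%

93.1069 %


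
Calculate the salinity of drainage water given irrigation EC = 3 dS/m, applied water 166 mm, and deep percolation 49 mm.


EC_dw = EC_iw * D_iw / D_dw
EC_dw = 3 * 166 / 49
EC_dw = 498 / 49

10.1633 dS/m


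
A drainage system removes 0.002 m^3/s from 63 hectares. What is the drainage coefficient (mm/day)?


DC = Q * 86400 / (A * 10000) * 1000
DC = 0.002 * 86400 / (63 * 10000) * 1000
DC = 172800.0000 / 630000

0.2743 mm/day


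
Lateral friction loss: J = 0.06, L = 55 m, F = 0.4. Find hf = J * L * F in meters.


hf = J * L * F = 0.06 * 55 * 0.4 = 1.3200 m

1.3200 m


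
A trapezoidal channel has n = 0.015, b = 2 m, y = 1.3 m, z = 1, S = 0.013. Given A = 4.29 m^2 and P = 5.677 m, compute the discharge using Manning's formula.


R = A/P = 4.29/5.677 = 0.755681
Q = (1/0.015) * 4.29 * 0.755681^(2/3) * 0.013^0.5

27.0539 m^3/s


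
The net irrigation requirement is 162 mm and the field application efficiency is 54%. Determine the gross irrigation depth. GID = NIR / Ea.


Ea = 54% = 0.54
GID = NIR / Ea = 162 / 0.54 = 300.0000 mm

300.0000 mm


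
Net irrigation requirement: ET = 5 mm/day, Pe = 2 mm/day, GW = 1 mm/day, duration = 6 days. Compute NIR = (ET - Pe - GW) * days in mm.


Daily deficit = ET - Pe - GW = 5 - 2 - 1 = 2 mm/day
NIR = 2 * 6 = 12 mm

12.0000 mm


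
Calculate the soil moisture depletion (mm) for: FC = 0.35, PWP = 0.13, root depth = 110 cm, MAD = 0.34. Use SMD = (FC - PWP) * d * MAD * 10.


SMD = (FC - PWP) * d * MAD * 10
SMD = (0.35 - 0.13) * 110 * 0.34 * 10
SMD = 0.2200 * 110 * 0.34 * 10

82.2800 mm


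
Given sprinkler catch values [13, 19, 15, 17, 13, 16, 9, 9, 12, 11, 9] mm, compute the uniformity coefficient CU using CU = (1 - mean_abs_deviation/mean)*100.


mean = 13.000000 mm
MAD = 2.727273 mm
CU = (1 - 2.727273/13.000000)*100

79.0210 %


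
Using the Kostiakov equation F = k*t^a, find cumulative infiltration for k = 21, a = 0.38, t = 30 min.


F = k * t^a = 21 * 30^0.38
F = 21 * 3.641716

76.4760 mm


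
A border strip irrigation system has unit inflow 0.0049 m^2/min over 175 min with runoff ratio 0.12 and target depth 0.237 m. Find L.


L = q*t/((1+r)*Z)
L = 0.0049*175/((1+0.12)*0.237)
L = 0.8575/0.26544

3.2305 m


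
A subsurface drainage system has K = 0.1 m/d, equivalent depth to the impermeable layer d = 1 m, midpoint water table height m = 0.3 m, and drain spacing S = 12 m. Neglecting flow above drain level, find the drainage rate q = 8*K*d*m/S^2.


q = 8*K*d*m/S^2
q = 8*0.1*1*0.3/12^2
q = 0.2400 / 144

0.0017 m/d


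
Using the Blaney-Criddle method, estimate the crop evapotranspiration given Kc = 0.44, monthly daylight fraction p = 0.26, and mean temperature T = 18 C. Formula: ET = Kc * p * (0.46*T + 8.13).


ET = Kc * p * (0.46*T + 8.13)
ET = 0.44 * 0.26 * (0.46*18 + 8.13)
ET = 0.44 * 0.26 * 16.4100

1.8773 mm/day


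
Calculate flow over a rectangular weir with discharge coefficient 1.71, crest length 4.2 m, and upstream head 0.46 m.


Q = C * L * H^(3/2) = 1.71 * 4.2 * 0.46^1.5 = 1.71 * 4.2 * 0.311987

2.2407 m^3/s


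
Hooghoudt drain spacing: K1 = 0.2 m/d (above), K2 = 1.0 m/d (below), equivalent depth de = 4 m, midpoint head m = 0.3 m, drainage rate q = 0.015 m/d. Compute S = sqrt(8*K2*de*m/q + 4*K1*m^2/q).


S^2 = 8*K2*de*m/q + 4*K1*m^2/q
S^2 = 8*1.0*4*0.3/0.015 + 4*0.2*0.3^2/0.015
S = sqrt(644.8000)

25.3929 m


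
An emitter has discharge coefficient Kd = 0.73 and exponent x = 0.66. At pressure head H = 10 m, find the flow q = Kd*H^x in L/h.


q = Kd * H^x = 0.73 * 10^0.66 = 0.73 * 4.570882

3.3367 L/h


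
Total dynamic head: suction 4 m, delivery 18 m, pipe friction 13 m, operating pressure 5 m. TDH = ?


TDH = Hs + Hd + hf + Hp = 4 + 18 + 13 + 5 = 40

40 m


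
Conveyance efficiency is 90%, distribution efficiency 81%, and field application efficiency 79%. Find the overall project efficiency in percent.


Ec = 0.9, Eb = 0.81, Ea = 0.79
E = 0.9 * 0.81 * 0.79 * 100 = 57.5910%

57.5910 %


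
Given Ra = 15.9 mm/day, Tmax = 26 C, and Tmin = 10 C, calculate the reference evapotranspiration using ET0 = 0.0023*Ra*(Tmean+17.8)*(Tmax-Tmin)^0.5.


Tmean = (Tmax + Tmin)/2 = (26 + 10)/2 = 18.0
ET0 = 0.0023 * 15.9 * (18.0 + 17.8) * sqrt(26 - 10)
ET0 = 0.0023 * 15.9 * 35.8 * 4.000000

5.2368 mm/day


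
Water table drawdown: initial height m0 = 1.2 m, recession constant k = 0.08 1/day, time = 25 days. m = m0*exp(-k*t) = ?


m = m0 * exp(-k*t)
m = 1.2 * exp(-0.08 * 25)
m = 1.2 * exp(-2.0000)

0.1624 m


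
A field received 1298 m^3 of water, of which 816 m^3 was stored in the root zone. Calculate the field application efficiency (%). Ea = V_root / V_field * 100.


Ea = V_root / V_field * 100 = 816 / 1298 * 100 = 62.8659%

62.8659 %


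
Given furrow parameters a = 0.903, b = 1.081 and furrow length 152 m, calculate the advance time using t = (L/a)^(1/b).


t = (L/a)^(1/b)
t = (152/0.903)^(1/1.081)
t = 168.327796^(1/1.081)

114.6433 min


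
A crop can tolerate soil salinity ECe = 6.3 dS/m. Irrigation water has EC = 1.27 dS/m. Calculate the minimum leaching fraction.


LR = ECiw / (5*ECe - ECiw)
LR = 1.27 / (5*6.3 - 1.27)
LR = 1.27 / 30.2300

0.0420


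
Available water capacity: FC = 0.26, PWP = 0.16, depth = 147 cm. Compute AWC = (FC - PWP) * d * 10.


AWC = (FC - PWP) * d * 10
AWC = (0.26 - 0.16) * 147 * 10
AWC = 0.1000 * 147 * 10

147.0000 mm


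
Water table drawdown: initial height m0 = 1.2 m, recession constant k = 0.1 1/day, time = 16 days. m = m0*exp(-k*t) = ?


m = m0 * exp(-k*t)
m = 1.2 * exp(-0.1 * 16)
m = 1.2 * exp(-1.6000)

0.2423 m


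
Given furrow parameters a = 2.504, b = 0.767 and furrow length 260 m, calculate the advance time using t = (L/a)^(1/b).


t = (L/a)^(1/b)
t = (260/2.504)^(1/0.767)
t = 103.833866^(1/0.767)

425.4656 min


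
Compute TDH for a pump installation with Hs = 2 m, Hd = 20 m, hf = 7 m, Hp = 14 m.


TDH = Hs + Hd + hf + Hp = 2 + 20 + 7 + 14 = 43

43 m


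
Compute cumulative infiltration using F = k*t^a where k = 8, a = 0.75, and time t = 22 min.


F = k * t^a = 8 * 22^0.75
F = 8 * 10.158206

81.2656 mm


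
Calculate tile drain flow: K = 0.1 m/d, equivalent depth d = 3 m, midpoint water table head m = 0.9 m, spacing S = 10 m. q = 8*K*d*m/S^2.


q = 8*K*d*m/S^2
q = 8*0.1*3*0.9/10^2
q = 2.1600 / 100

0.0216 m/d


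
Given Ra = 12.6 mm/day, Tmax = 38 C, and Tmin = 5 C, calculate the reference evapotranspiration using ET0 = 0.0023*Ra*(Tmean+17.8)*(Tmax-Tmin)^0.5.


Tmean = (Tmax + Tmin)/2 = (38 + 5)/2 = 21.5
ET0 = 0.0023 * 12.6 * (21.5 + 17.8) * sqrt(38 - 5)
ET0 = 0.0023 * 12.6 * 39.3 * 5.744563

6.5426 mm/day


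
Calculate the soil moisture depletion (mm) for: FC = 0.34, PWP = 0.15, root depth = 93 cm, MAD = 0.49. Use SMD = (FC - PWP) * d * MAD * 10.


SMD = (FC - PWP) * d * MAD * 10
SMD = (0.34 - 0.15) * 93 * 0.49 * 10
SMD = 0.1900 * 93 * 0.49 * 10

86.5830 mm


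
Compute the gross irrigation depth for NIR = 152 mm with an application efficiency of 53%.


Ea = 53% = 0.53
GID = NIR / Ea = 152 / 0.53 = 286.7925 mm

286.7925 mm


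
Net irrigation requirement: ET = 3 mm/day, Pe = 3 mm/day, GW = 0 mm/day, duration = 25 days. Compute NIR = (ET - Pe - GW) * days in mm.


Daily deficit = ET - Pe - GW = 3 - 3 - 0 = 0 mm/day
NIR = 0 * 25 = 0 mm

0 mm


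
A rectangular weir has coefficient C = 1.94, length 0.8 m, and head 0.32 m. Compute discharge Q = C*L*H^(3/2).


Q = C * L * H^(3/2) = 1.94 * 0.8 * 0.32^1.5 = 1.94 * 0.8 * 0.181019

0.2809 m^3/s


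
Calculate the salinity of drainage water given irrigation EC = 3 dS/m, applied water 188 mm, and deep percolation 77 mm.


EC_dw = EC_iw * D_iw / D_dw
EC_dw = 3 * 188 / 77
EC_dw = 564 / 77

7.3247 dS/m


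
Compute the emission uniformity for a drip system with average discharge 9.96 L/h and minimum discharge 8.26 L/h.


EU = (q_min/q_avg)*100 = (8.26/9.96)*100 = 82.9317%

82.9317 %


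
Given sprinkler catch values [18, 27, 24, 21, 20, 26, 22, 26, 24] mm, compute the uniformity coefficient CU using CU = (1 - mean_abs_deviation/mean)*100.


mean = 23.111111 mm
MAD = 2.543210 mm
CU = (1 - 2.543210/23.111111)*100

88.9957 %


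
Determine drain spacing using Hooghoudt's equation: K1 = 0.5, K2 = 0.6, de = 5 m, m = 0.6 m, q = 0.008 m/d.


S^2 = 8*K2*de*m/q + 4*K1*m^2/q
S^2 = 8*0.6*5*0.6/0.008 + 4*0.5*0.6^2/0.008
S = sqrt(1890.0000)

43.4741 m


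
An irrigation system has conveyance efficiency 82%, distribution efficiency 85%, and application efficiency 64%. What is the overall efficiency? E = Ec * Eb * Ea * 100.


Ec = 0.82, Eb = 0.85, Ea = 0.64
E = 0.82 * 0.85 * 0.64 * 100 = 44.6080%

44.6080 %


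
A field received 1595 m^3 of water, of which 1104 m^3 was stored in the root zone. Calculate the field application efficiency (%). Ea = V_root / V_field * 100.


Ea = V_root / V_field * 100 = 1104 / 1595 * 100 = 69.2163%

69.2163 %


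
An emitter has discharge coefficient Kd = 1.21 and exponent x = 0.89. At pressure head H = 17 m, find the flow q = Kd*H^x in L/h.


q = Kd * H^x = 1.21 * 17^0.89 = 1.21 * 12.447999

15.0621 L/h


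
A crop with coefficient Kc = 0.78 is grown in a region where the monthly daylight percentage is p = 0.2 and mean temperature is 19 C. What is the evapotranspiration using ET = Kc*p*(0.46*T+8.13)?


ET = Kc * p * (0.46*T + 8.13)
ET = 0.78 * 0.2 * (0.46*19 + 8.13)
ET = 0.78 * 0.2 * 16.8700

2.6317 mm/day


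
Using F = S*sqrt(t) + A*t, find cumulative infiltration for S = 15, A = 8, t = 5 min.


F = S*sqrt(t) + A*t
F = 15*sqrt(5) + 8*5
F = 15*2.236068 + 40

73.5410 mm


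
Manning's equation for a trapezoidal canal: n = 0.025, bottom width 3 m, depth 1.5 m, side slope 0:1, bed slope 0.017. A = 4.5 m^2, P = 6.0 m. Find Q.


R = A/P = 4.5/6.0 = 0.750000
Q = (1/0.025) * 4.5 * 0.750000^(2/3) * 0.017^0.5

19.3733 m^3/s


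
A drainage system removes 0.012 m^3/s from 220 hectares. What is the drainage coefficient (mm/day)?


DC = Q * 86400 / (A * 10000) * 1000
DC = 0.012 * 86400 / (220 * 10000) * 1000
DC = 1036800.0000 / 2200000

0.4713 mm/day


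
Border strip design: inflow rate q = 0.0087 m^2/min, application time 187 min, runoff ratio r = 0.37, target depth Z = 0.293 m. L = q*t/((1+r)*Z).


L = q*t/((1+r)*Z)
L = 0.0087*187/((1+0.37)*0.293)
L = 1.6269/0.40141

4.0530 m


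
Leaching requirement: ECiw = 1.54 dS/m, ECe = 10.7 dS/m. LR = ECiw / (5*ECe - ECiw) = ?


LR = ECiw / (5*ECe - ECiw)
LR = 1.54 / (5*10.7 - 1.54)
LR = 1.54 / 51.9600

0.0296


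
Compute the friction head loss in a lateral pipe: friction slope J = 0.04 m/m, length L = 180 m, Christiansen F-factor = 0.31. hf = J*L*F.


hf = J * L * F = 0.04 * 180 * 0.31 = 2.2320 m

2.2320 m


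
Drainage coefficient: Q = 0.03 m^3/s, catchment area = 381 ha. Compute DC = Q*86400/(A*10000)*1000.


DC = Q * 86400 / (A * 10000) * 1000
DC = 0.03 * 86400 / (381 * 10000) * 1000
DC = 2592000.0000 / 3810000

0.6803 mm/day


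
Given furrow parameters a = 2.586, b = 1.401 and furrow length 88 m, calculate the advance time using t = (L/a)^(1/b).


t = (L/a)^(1/b)
t = (88/2.586)^(1/1.401)
t = 34.029389^(1/1.401)

12.3994 min


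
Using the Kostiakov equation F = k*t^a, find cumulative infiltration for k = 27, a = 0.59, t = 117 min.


F = k * t^a = 27 * 117^0.59
F = 27 * 16.604647

448.3255 mm


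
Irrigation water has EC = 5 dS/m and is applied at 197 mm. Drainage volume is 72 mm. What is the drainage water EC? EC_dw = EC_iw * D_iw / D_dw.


EC_dw = EC_iw * D_iw / D_dw
EC_dw = 5 * 197 / 72
EC_dw = 985 / 72

13.6806 dS/m


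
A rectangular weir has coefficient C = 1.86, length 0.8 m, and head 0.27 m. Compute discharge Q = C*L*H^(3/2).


Q = C * L * H^(3/2) = 1.86 * 0.8 * 0.27^1.5 = 1.86 * 0.8 * 0.140296

0.2088 m^3/s


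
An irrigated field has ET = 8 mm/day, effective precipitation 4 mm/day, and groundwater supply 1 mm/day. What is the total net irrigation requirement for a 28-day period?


Daily deficit = ET - Pe - GW = 8 - 4 - 1 = 3 mm/day
NIR = 3 * 28 = 84 mm

84.0000 mm


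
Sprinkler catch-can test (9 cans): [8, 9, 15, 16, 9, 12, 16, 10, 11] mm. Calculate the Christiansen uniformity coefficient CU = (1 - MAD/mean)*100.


mean = 11.777778 mm
MAD = 2.641975 mm
CU = (1 - 2.641975/11.777778)*100

77.5681 %


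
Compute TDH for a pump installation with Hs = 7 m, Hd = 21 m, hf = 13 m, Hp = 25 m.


TDH = Hs + Hd + hf + Hp = 7 + 21 + 13 + 25 = 66

66 m


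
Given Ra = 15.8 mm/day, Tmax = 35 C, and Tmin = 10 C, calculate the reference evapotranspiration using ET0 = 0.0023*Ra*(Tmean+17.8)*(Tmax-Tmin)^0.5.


Tmean = (Tmax + Tmin)/2 = (35 + 10)/2 = 22.5
ET0 = 0.0023 * 15.8 * (22.5 + 17.8) * sqrt(35 - 10)
ET0 = 0.0023 * 15.8 * 40.3 * 5.000000

7.3225 mm/day


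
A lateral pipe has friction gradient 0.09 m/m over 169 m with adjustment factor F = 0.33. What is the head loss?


hf = J * L * F = 0.09 * 169 * 0.33 = 5.0193 m

5.0193 m


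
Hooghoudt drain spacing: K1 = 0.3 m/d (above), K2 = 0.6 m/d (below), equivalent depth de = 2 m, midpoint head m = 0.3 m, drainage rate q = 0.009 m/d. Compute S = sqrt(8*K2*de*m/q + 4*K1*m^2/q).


S^2 = 8*K2*de*m/q + 4*K1*m^2/q
S^2 = 8*0.6*2*0.3/0.009 + 4*0.3*0.3^2/0.009
S = sqrt(332.0000)

18.2209 m


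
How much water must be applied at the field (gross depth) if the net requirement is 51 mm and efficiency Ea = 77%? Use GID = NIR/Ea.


Ea = 77% = 0.77
GID = NIR / Ea = 51 / 0.77 = 66.2338 mm

66.2338 mm


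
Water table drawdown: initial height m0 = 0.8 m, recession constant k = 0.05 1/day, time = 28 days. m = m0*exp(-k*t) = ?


m = m0 * exp(-k*t)
m = 0.8 * exp(-0.05 * 28)
m = 0.8 * exp(-1.4000)

0.1973 m


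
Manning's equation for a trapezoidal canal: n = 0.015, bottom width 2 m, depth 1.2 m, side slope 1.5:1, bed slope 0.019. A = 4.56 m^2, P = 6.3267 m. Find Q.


R = A/P = 4.56/6.3267 = 0.720755
Q = (1/0.015) * 4.56 * 0.720755^(2/3) * 0.019^0.5

33.6854 m^3/s


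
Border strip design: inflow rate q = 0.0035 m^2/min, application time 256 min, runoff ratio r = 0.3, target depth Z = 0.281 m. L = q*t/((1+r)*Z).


L = q*t/((1+r)*Z)
L = 0.0035*256/((1+0.3)*0.281)
L = 0.896/0.3653

2.4528 m


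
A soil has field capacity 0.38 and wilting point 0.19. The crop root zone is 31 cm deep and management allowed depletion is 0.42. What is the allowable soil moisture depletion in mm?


SMD = (FC - PWP) * d * MAD * 10
SMD = (0.38 - 0.19) * 31 * 0.42 * 10
SMD = 0.1900 * 31 * 0.42 * 10

24.7380 mm


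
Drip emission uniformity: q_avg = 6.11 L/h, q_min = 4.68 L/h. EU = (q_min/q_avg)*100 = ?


EU = (q_min/q_avg)*100 = (4.68/6.11)*100 = 76.5957%

76.5957 %


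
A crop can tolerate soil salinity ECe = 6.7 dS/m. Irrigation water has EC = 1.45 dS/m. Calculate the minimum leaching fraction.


LR = ECiw / (5*ECe - ECiw)
LR = 1.45 / (5*6.7 - 1.45)
LR = 1.45 / 32.0500

0.0452


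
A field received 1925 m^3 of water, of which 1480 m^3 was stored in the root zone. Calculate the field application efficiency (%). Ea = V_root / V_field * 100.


Ea = V_root / V_field * 100 = 1480 / 1925 * 100 = 76.8831%

76.8831 %


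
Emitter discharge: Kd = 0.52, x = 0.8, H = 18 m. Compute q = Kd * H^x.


q = Kd * H^x = 0.52 * 18^0.8 = 0.52 * 10.097596

5.2507 L/h


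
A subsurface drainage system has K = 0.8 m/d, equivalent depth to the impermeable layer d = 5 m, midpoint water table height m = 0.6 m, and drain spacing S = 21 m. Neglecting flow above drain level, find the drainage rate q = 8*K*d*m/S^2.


q = 8*K*d*m/S^2
q = 8*0.8*5*0.6/21^2
q = 19.2000 / 441

0.0435 m/d


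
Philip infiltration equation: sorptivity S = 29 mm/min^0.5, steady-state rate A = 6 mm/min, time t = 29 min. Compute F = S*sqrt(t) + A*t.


F = S*sqrt(t) + A*t
F = 29*sqrt(29) + 6*29
F = 29*5.385165 + 174

330.1698 mm


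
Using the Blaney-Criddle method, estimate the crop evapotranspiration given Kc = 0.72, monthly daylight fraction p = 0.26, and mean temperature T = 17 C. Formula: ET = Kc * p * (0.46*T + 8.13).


ET = Kc * p * (0.46*T + 8.13)
ET = 0.72 * 0.26 * (0.46*17 + 8.13)
ET = 0.72 * 0.26 * 15.9500

2.9858 mm/day


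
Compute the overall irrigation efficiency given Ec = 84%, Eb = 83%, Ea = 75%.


Ec = 0.84, Eb = 0.83, Ea = 0.75
E = 0.84 * 0.83 * 0.75 * 100 = 52.2900%

52.2900 %


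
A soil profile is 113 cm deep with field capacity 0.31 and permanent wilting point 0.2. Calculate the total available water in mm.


AWC = (FC - PWP) * d * 10
AWC = (0.31 - 0.2) * 113 * 10
AWC = 0.1100 * 113 * 10

124.3000 mm


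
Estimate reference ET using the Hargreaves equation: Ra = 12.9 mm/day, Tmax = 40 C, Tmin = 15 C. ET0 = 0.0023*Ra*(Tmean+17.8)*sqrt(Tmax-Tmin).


Tmean = (Tmax + Tmin)/2 = (40 + 15)/2 = 27.5
ET0 = 0.0023 * 12.9 * (27.5 + 17.8) * sqrt(40 - 15)
ET0 = 0.0023 * 12.9 * 45.3 * 5.000000

6.7203 mm/day


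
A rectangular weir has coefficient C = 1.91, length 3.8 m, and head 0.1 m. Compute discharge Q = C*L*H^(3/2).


Q = C * L * H^(3/2) = 1.91 * 3.8 * 0.1^1.5 = 1.91 * 3.8 * 0.031623

0.2295 m^3/s


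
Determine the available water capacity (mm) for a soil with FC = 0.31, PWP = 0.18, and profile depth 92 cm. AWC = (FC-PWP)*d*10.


AWC = (FC - PWP) * d * 10
AWC = (0.31 - 0.18) * 92 * 10
AWC = 0.1300 * 92 * 10

119.6000 mm


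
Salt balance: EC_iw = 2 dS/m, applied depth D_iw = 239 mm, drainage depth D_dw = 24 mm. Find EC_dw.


EC_dw = EC_iw * D_iw / D_dw
EC_dw = 2 * 239 / 24
EC_dw = 478 / 24

19.9167 dS/m


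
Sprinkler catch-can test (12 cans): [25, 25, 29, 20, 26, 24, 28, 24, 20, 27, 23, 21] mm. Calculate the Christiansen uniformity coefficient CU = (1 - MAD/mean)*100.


mean = 24.333333 mm
MAD = 2.333333 mm
CU = (1 - 2.333333/24.333333)*100

90.4110 %


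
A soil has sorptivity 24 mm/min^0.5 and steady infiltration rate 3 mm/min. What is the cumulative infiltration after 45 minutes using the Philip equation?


F = S*sqrt(t) + A*t
F = 24*sqrt(45) + 3*45
F = 24*6.708204 + 135

295.9969 mm


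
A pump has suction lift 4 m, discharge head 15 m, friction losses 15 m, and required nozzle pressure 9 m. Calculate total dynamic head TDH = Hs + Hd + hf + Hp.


TDH = Hs + Hd + hf + Hp = 4 + 15 + 15 + 9 = 43

43 m


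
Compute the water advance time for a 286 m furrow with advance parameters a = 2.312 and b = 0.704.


t = (L/a)^(1/b)
t = (286/2.312)^(1/0.704)
t = 123.702422^(1/0.704)

937.8387 min


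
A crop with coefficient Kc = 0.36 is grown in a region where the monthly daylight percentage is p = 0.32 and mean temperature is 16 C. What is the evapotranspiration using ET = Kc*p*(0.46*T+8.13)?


ET = Kc * p * (0.46*T + 8.13)
ET = 0.36 * 0.32 * (0.46*16 + 8.13)
ET = 0.36 * 0.32 * 15.4900

1.7844 mm/day


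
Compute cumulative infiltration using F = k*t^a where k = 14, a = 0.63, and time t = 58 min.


F = k * t^a = 14 * 58^0.63
F = 14 * 12.910993

180.7539 mm


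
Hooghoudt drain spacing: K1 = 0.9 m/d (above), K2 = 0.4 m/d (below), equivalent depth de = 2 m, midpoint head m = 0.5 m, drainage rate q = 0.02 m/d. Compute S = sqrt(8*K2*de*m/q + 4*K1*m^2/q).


S^2 = 8*K2*de*m/q + 4*K1*m^2/q
S^2 = 8*0.4*2*0.5/0.02 + 4*0.9*0.5^2/0.02
S = sqrt(205.0000)

14.3178 m


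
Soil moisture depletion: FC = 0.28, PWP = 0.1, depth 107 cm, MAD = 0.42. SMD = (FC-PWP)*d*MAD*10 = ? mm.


SMD = (FC - PWP) * d * MAD * 10
SMD = (0.28 - 0.1) * 107 * 0.42 * 10
SMD = 0.1800 * 107 * 0.42 * 10

80.8920 mm


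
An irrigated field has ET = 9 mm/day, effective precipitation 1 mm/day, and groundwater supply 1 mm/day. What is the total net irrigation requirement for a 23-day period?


Daily deficit = ET - Pe - GW = 9 - 1 - 1 = 7 mm/day
NIR = 7 * 23 = 161 mm

161.0000 mm


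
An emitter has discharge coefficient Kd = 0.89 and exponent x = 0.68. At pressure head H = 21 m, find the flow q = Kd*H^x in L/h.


q = Kd * H^x = 0.89 * 21^0.68 = 0.89 * 7.927005

7.0550 L/h


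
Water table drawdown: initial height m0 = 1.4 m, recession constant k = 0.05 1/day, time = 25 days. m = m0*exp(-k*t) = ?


m = m0 * exp(-k*t)
m = 1.4 * exp(-0.05 * 25)
m = 1.4 * exp(-1.2500)

0.4011 m


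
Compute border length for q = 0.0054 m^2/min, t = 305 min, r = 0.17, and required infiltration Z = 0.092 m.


L = q*t/((1+r)*Z)
L = 0.0054*305/((1+0.17)*0.092)
L = 1.647/0.10764

15.3010 m


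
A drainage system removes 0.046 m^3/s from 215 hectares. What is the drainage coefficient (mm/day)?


DC = Q * 86400 / (A * 10000) * 1000
DC = 0.046 * 86400 / (215 * 10000) * 1000
DC = 3974400.0000 / 2150000

1.8486 mm/day


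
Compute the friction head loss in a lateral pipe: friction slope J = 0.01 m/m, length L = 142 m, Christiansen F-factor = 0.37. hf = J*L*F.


hf = J * L * F = 0.01 * 142 * 0.37 = 0.5254 m

0.5254 m


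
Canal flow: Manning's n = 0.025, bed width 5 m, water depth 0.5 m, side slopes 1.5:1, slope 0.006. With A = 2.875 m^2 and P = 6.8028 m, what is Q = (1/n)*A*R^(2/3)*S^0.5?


R = A/P = 2.875/6.8028 = 0.422620
Q = (1/0.025) * 2.875 * 0.422620^(2/3) * 0.006^0.5

5.0166 m^3/s


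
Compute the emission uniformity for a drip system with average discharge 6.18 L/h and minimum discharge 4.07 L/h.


EU = (q_min/q_avg)*100 = (4.07/6.18)*100 = 65.8576%

65.8576 %


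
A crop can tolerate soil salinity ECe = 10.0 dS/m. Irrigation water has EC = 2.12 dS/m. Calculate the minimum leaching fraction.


LR = ECiw / (5*ECe - ECiw)
LR = 2.12 / (5*10.0 - 2.12)
LR = 2.12 / 47.8800

0.0443


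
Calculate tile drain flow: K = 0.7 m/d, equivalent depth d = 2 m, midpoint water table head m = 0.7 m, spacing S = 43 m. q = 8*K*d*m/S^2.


q = 8*K*d*m/S^2
q = 8*0.7*2*0.7/43^2
q = 7.8400 / 1849

0.0042 m/d


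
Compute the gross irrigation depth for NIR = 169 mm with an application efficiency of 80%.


Ea = 80% = 0.8
GID = NIR / Ea = 169 / 0.8 = 211.2500 mm

211.2500 mm


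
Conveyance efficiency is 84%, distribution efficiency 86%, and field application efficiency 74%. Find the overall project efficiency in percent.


Ec = 0.84, Eb = 0.86, Ea = 0.74
E = 0.84 * 0.86 * 0.74 * 100 = 53.4576%

53.4576 %
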